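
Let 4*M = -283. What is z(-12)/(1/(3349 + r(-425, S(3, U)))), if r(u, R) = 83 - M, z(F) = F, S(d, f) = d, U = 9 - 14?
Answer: -42033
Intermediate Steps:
M = -283/4 (M = (¼)*(-283) = -283/4 ≈ -70.750)
U = -5
r(u, R) = 615/4 (r(u, R) = 83 - 1*(-283/4) = 83 + 283/4 = 615/4)
z(-12)/(1/(3349 + r(-425, S(3, U)))) = -12/(1/(3349 + 615/4)) = -12/(1/(14011/4)) = -12/4/14011 = -12*14011/4 = -42033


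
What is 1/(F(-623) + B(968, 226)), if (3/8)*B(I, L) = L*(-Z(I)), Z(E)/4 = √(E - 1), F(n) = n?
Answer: 5607/50572370647 - 21696*√967/50572370647 ≈ -1.3230e-5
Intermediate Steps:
Z(E) = 4*√(-1 + E) (Z(E) = 4*√(E - 1) = 4*√(-1 + E))
B(I, L) = -32*L*√(-1 + I)/3 (B(I, L) = 8*(L*(-4*√(-1 + I)))/3 = 8*(-4*L*√(-1 + I))/3 = -32*L*√(-1 + I)/3)
1/(F(-623) + B(968, 226)) = 1/(-623 - 32/3*226*√(-1 + 968)) = 1/(-623 - 32/3*226*√967) = 1/(-623 - 7232*√967/3)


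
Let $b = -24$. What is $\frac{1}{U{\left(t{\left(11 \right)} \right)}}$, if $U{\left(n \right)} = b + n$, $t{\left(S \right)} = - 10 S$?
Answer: $- \frac{1}{134} \approx -0.0074627$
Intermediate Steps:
$U{\left(n \right)} = -24 + n$
$\frac{1}{U{\left(t{\left(11 \right)} \right)}} = \frac{1}{-24 - 110} = \frac{1}{-134} = - \frac{1}{134}$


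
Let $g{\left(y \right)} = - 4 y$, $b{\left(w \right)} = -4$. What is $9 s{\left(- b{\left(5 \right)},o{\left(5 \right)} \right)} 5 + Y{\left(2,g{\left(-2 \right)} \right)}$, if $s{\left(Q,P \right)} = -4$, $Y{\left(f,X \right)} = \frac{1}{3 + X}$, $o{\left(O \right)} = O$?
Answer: $- \frac{1979}{11} \approx -179.91$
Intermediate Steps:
$9 s{\left(- b{\left(5 \right)},o{\left(5 \right)} \right)} 5 + Y{\left(2,g{\left(-2 \right)} \right)} = 9 \left(\left(-4\right) 5\right) + \frac{1}{3 - -8} = 9 \left(-20\right) + \frac{1}{3 + 8} = -180 + \frac{1}{11} = - \frac{1979}{11}$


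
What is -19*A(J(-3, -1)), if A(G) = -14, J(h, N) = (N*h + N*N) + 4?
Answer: 266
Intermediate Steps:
J(h, N) = 4 + N² + N*h (J(h, N) = (N*h + N²) + 4 = (N² + N*h) + 4 = 4 + N² + N*h)
-19*A(J(-3, -1)) = -19*(-14) = 266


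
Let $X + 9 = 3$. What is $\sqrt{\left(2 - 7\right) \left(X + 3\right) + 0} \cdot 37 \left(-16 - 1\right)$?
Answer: $- 629 \sqrt{15} \approx -2436.1$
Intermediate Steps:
$X = -6$ ($X = -9 + 3 = -6$)
$\sqrt{\left(2 - 7\right) \left(X + 3\right) + 0} \cdot 37 \left(-16 - 1\right) = \sqrt{\left(2 - 7\right) \left(-6 + 3\right) + 0} \cdot 37 \left(-16 - 1\right) = \sqrt{\left(-5\right) \left(-3\right) + 0} \cdot 37 \left(-17\right) = \sqrt{15 + 0} \cdot 37 \left(-17\right) = \sqrt{15} \cdot 37 \left(-17\right) = 37 \sqrt{15} \left(-17\right) = - 629 \sqrt{15}$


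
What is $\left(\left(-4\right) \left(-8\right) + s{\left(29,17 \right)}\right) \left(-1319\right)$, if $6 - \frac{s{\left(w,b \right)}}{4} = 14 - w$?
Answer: $-153004$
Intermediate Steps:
$s{\left(w,b \right)} = -32 + 4 w$ ($s{\left(w,b \right)} = 24 - 4 \left(14 - w\right) = 24 + \left(-56 + 4 w\right) = -32 + 4 w$)
$\left(\left(-4\right) \left(-8\right) + s{\left(29,17 \right)}\right) \left(-1319\right) = \left(\left(-4\right) \left(-8\right) + \left(-32 + 4 \cdot 29\right)\right) \left(-1319\right) = \left(32 + \left(-32 + 116\right)\right) \left(-1319\right) = \left(32 + 84\right) \left(-1319\right) = 116 \left(-1319\right) = -153004$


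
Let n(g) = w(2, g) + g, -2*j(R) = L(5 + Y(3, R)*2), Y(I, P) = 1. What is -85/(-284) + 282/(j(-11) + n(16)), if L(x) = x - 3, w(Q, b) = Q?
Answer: 10181/568 ≈ 17.924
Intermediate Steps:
L(x) = -3 + x
j(R) = -2 (j(R) = -(-3 + (5 + 1*2))/2 = -(-3 + (5 + 2))/2 = -(-3 + 7)/2 = -½*4 = -2)
n(g) = 2 + g
-85/(-284) + 282/(j(-11) + n(16)) = -85/(-284) + 282/(-2 + (2 + 16)) = -85*(-1/284) + 282/(-2 + 18) = 85/284 + 282/16 = 85/284 + 282*(1/16) = 85/284 + 141/8 = 10181/568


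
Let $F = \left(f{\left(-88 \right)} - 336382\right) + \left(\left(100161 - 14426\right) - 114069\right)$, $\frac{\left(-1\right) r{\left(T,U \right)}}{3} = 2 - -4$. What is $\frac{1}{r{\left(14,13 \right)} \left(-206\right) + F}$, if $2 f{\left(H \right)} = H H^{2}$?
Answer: $- \frac{1}{701744} \approx -1.425 \cdot 10^{-6}$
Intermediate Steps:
$f{\left(H \right)} = \frac{H^{3}}{2}$ ($f{\left(H \right)} = \frac{H H^{2}}{2} = \frac{H^{3}}{2}$)
$r{\left(T,U \right)} = -18$ ($r{\left(T,U \right)} = - 3 \left(2 - -4\right) = - 3 \left(2 + 4\right) = \left(-3\right) 6 = -18$)
$F = -705452$ ($F = \left(\frac{\left(-88\right)^{3}}{2} - 336382\right) + \left(\left(100161 - 14426\right) - 114069\right) = \left(\frac{1}{2} \left(-681472\right) - 336382\right) + \left(85735 - 114069\right) = \left(-340736 - 336382\right) - 28334 = -677118 - 28334 = -705452$)
$\frac{1}{r{\left(14,13 \right)} \left(-206\right) + F} = \frac{1}{\left(-18\right) \left(-206\right) - 705452} = \frac{1}{3708 - 705452} = \frac{1}{-701744} = - \frac{1}{701744}$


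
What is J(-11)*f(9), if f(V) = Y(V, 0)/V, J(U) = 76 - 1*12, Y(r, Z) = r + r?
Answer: 128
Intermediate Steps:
Y(r, Z) = 2*r
J(U) = 64 (J(U) = 76 - 12 = 64)
f(V) = 2 (f(V) = (2*V)/V = 2)
J(-11)*f(9) = 64*2 = 128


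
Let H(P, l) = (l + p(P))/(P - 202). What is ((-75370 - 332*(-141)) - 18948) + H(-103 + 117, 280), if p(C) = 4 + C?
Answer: -4465713/94 ≈ -47508.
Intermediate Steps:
H(P, l) = (4 + P + l)/(-202 + P) (H(P, l) = (l + (4 + P))/(P - 202) = (4 + P + l)/(-202 + P))
((-75370 - 332*(-141)) - 18948) + H(-103 + 117, 280) = ((-75370 - 332*(-141)) - 18948) + (4 + (-103 + 117) + 280)/(-202 + (-103 + 117)) = ((-75370 + 46812) - 18948) + (4 + 14 + 280)/(-202 + 14) = (-28558 - 18948) + 298/(-188) = -47506 - 1/188*298 = -47506 - 149/94 = -4465713/94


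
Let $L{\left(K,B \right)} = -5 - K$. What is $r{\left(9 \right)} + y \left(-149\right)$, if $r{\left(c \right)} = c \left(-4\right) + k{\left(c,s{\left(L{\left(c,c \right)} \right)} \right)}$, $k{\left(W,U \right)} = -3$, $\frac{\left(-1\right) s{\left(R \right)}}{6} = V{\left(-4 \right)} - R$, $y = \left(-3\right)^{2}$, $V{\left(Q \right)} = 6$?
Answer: $-1380$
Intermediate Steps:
$y = 9$
$s{\left(R \right)} = -36 + 6 R$ ($s{\left(R \right)} = - 6 \left(6 - R\right) = -36 + 6 R$)
$r{\left(c \right)} = -3 - 4 c$ ($r{\left(c \right)} = c \left(-4\right) - 3 = - 4 c - 3 = -3 - 4 c$)
$r{\left(9 \right)} + y \left(-149\right) = \left(-3 - 36\right) + 9 \left(-149\right) = \left(-3 - 36\right) - 1341 = -39 - 1341 = -1380$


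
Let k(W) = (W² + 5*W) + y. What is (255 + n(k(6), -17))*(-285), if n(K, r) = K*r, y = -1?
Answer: 242250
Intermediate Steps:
k(W) = -1 + W² + 5*W (k(W) = (W² + 5*W) - 1 = -1 + W² + 5*W)
(255 + n(k(6), -17))*(-285) = (255 + (-1 + 6² + 5*6)*(-17))*(-285) = (255 + (-1 + 36 + 30)*(-17))*(-285) = (255 + 65*(-17))*(-285) = (255 - 1105)*(-285) = -850*(-285) = 242250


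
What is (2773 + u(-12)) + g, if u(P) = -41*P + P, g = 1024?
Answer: 4277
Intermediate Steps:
u(P) = -40*P
(2773 + u(-12)) + g = (2773 - 40*(-12)) + 1024 = (2773 + 480) + 1024 = 3253 + 1024 = 4277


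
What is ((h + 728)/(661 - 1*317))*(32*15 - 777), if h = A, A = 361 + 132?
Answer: -362637/344 ≈ -1054.2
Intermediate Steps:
A = 493
h = 493
((h + 728)/(661 - 1*317))*(32*15 - 777) = ((493 + 728)/(661 - 1*317))*(32*15 - 777) = (1221/(661 - 317))*(480 - 777) = (1221/344)*(-297) = -362637/344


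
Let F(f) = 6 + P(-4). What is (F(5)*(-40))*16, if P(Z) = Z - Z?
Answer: -3840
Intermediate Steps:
P(Z) = 0
F(f) = 6 (F(f) = 6 + 0 = 6)
(F(5)*(-40))*16 = (6*(-40))*16 = -240*16 = -3840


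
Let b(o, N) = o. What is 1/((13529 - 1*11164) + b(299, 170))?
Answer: 1/2664 ≈ 0.00037538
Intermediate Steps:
1/((13529 - 1*11164) + b(299, 170)) = 1/((13529 - 1*11164) + 299) = 1/((13529 - 11164) + 299) = 1/(2365 + 299) = 1/2664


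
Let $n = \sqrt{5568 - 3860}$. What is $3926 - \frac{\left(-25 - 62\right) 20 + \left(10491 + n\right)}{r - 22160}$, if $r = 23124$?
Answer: $\frac{3775913}{964} - \frac{\sqrt{427}}{482} \approx 3916.9$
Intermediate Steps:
$n = 2 \sqrt{427}$ ($n = \sqrt{5568 - 3860} = \sqrt{1708} = 2 \sqrt{427} \approx 41.328$)
$3926 - \frac{\left(-25 - 62\right) 20 + \left(10491 + n\right)}{r - 22160} = 3926 - \frac{\left(-25 - 62\right) 20 + \left(10491 + 2 \sqrt{427}\right)}{23124 - 22160} = 3926 - \frac{\left(-87\right) 20 + \left(10491 + 2 \sqrt{427}\right)}{964} = 3926 - \left(-1740 + \left(10491 + 2 \sqrt{427}\right)\right) \frac{1}{964} = 3926 - \left(8751 + 2 \sqrt{427}\right) \frac{1}{964} = 3926 - \left(\frac{8751}{964} + \frac{\sqrt{427}}{482}\right) = \frac{3775913}{964} - \frac{\sqrt{427}}{482}$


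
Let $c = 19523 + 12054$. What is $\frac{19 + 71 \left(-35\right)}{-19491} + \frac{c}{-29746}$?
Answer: $- \frac{180704557}{193259762} \approx -0.93503$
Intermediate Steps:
$c = 31577$
$\frac{19 + 71 \left(-35\right)}{-19491} + \frac{c}{-29746} = \frac{19 + 71 \left(-35\right)}{-19491} + \frac{31577}{-29746} = \left(19 - 2485\right) \left(- \frac{1}{19491}\right) + 31577 \left(- \frac{1}{29746}\right) = \left(-2466\right) \left(- \frac{1}{19491}\right) - \frac{31577}{29746} = \frac{822}{6497} - \frac{31577}{29746} = - \frac{180704557}{193259762}$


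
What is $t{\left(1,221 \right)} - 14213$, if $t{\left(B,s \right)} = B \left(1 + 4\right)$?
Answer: $-14208$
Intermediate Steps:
$t{\left(B,s \right)} = 5 B$ ($t{\left(B,s \right)} = B 5 = 5 B$)
$t{\left(1,221 \right)} - 14213 = 5 \cdot 1 - 14213 = 5 - 14213 = -14208$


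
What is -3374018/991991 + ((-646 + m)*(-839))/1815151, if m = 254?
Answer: -446007554670/138508727357 ≈ -3.2201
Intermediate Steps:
-3374018/991991 + ((-646 + m)*(-839))/1815151 = -3374018/991991 + ((-646 + 254)*(-839))/1815151 = -3374018*1/991991 - 392*(-839)*(1/1815151) = -3374018/991991 + 328888*(1/1815151) = -3374018/991991 + 328888/1815151 = -446007554670/138508727357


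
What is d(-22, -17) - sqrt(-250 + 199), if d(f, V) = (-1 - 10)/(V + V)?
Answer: 11/34 - I*sqrt(51) ≈ 0.32353 - 7.1414*I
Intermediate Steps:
d(f, V) = -11/(2*V) (d(f, V) = -11*1/(2*V) = -11/(2*V))
d(-22, -17) - sqrt(-250 + 199) = -11/2/(-17) - sqrt(-250 + 199) = -11/2*(-1/17) - sqrt(-51) = 11/34 - I*sqrt(51)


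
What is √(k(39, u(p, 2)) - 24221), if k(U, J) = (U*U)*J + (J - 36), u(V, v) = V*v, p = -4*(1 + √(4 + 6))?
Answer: √(-36433 - 12176*√10) ≈ 273.75*I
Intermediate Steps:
p = -4 - 4*√10 (p = -4*(1 + √10) = -4 - 4*√10 ≈ -16.649)
k(U, J) = -36 + J + J*U² (k(U, J) = U²*J + (-36 + J) = J*U² + (-36 + J) = -36 + J + J*U²)
√(k(39, u(p, 2)) - 24221) = √((-36 + (-4 - 4*√10)*2 + ((-4 - 4*√10)*2)*39²) - 24221) = √((-36 + (-8 - 8*√10) + (-8 - 8*√10)*1521) - 24221) = √((-36 + (-8 - 8*√10) + (-12168 - 12168*√10)) - 24221) = √((-12212 - 12176*√10) - 24221) = √(-36433 - 12176*√10)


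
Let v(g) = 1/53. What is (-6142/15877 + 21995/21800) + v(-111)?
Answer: 2351605279/3668857160 ≈ 0.64096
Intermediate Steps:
v(g) = 1/53
(-6142/15877 + 21995/21800) + v(-111) = (-6142/15877 + 21995/21800) + 1/53 = (-6142*1/15877 + 21995*(1/21800)) + 1/53 = (-6142/15877 + 4399/4360) + 1/53 = 43063803/69223720 + 1/53 = 2351605279/3668857160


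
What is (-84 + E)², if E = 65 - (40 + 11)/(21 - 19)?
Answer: 7921/4 ≈ 1980.3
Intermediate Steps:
E = 79/2 (E = 65 - 51/2 = 79/2 ≈ 39.500)
(-84 + E)² = (-84 + 79/2)² = (-89/2)² = 7921/4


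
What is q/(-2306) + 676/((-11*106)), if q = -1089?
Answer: -144541/1344398 ≈ -0.10751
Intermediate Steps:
q/(-2306) + 676/((-11*106)) = -1089/(-2306) + 676/((-11*106)) = -1089*(-1/2306) + 676/(-1166) = 1089/2306 + 676*(-1/1166) = 1089/2306 - 338/583 = -144541/1344398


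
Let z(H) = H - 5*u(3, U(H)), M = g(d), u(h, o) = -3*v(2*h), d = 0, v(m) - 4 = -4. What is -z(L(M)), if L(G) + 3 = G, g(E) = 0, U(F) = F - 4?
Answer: 3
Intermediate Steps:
v(m) = 0 (v(m) = 4 - 4 = 0)
U(F) = -4 + F
u(h, o) = 0 (u(h, o) = -3*0 = 0)
M = 0
L(G) = -3 + G
z(H) = H (z(H) = H - 5*0 = H + 0 = H)
-z(L(M)) = -(-3 + 0) = -1*(-3) = 3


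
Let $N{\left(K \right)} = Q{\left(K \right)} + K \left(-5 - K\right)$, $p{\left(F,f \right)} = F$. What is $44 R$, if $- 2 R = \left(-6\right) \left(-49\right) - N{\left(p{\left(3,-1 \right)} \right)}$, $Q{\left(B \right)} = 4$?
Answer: $-6908$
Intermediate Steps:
$N{\left(K \right)} = 4 + K \left(-5 - K\right)$
$R = -157$ ($R = - \frac{\left(-6\right) \left(-49\right) - \left(4 - 3^{2} - 15\right)}{2} = - \frac{294 - \left(4 - 9 - 15\right)}{2} = - \frac{294 - -20}{2} = - \frac{294 + 20}{2} = \left(- \frac{1}{2}\right) 314 = -157$)
$44 R = 44 \left(-157\right) = -6908$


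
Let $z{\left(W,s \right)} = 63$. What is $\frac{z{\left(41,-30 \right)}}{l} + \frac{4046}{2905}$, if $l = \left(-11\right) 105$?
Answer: $\frac{6109}{4565} \approx 1.3382$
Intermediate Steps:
$l = -1155$
$\frac{z{\left(41,-30 \right)}}{l} + \frac{4046}{2905} = \frac{63}{-1155} + \frac{4046}{2905} = 63 \left(- \frac{1}{1155}\right) + 4046 \cdot \frac{1}{2905} = - \frac{3}{55} + \frac{578}{415} = \frac{6109}{4565}$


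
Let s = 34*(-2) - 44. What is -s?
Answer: 112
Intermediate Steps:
s = -112 (s = -68 - 44 = -112)
-s = -1*(-112) = 112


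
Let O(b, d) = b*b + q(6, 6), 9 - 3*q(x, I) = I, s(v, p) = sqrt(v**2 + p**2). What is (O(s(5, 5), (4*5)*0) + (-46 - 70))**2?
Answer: 4225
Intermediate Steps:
s(v, p) = sqrt(p**2 + v**2)
q(x, I) = 3 - I/3
O(b, d) = 1 + b**2 (O(b, d) = b*b + (3 - 1/3*6) = b**2 + (3 - 2) = b**2 + 1 = 1 + b**2)
(O(s(5, 5), (4*5)*0) + (-46 - 70))**2 = ((1 + (sqrt(5**2 + 5**2))**2) + (-46 - 70))**2 = ((1 + (sqrt(25 + 25))**2) - 116)**2 = ((1 + (sqrt(50))**2) - 116)**2 = ((1 + (5*sqrt(2))**2) - 116)**2 = ((1 + 50) - 116)**2 = (51 - 116)**2 = (-65)**2 = 4225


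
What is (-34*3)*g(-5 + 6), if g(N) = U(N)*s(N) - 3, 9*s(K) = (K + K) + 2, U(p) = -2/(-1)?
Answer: 646/3 ≈ 215.33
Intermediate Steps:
U(p) = 2 (U(p) = -2*(-1) = 2)
s(K) = 2/9 + 2*K/9 (s(K) = ((K + K) + 2)/9 = (2*K + 2)/9 = (2 + 2*K)/9 = 2/9 + 2*K/9)
g(N) = -23/9 + 4*N/9 (g(N) = 2*(2/9 + 2*N/9) - 3 = (4/9 + 4*N/9) - 3 = -23/9 + 4*N/9)
(-34*3)*g(-5 + 6) = (-34*3)*(-23/9 + 4*(-5 + 6)/9) = -102*(-23/9 + (4/9)*1) = -102*(-23/9 + 4/9) = -102*(-19/9) = 646/3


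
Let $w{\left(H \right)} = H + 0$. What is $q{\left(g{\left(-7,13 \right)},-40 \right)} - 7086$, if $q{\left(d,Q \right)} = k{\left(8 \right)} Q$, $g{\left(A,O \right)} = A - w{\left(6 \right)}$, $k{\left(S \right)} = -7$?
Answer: $-6806$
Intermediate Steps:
$w{\left(H \right)} = H$
$g{\left(A,O \right)} = -6 + A$ ($g{\left(A,O \right)} = A - 6 = -6 + A$)
$q{\left(d,Q \right)} = - 7 Q$
$q{\left(g{\left(-7,13 \right)},-40 \right)} - 7086 = \left(-7\right) \left(-40\right) - 7086 = 280 - 7086 = -6806$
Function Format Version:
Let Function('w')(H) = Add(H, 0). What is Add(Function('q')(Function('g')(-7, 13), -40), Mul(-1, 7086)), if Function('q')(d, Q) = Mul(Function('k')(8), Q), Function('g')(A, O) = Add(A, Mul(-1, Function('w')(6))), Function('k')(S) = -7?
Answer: -6806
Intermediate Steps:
Function('w')(H) = H
Function('g')(A, O) = Add(-6, A) (Function('g')(A, O) = Add(A, Mul(-1, 6)) = Add(A, -6) = Add(-6, A))
Function('q')(d, Q) = Mul(-7, Q)
Add(Function('q')(Function('g')(-7, 13), -40), Mul(-1, 7086)) = Add(Mul(-7, -40), Mul(-1, 7086)) = Add(280, -7086) = -6806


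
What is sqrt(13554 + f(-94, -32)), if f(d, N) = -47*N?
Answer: sqrt(15058) ≈ 122.71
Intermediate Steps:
sqrt(13554 + f(-94, -32)) = sqrt(13554 - 47*(-32)) = sqrt(13554 + 1504) = sqrt(15058)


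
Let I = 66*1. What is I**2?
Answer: 4356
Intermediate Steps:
I = 66
I**2 = 66**2 = 4356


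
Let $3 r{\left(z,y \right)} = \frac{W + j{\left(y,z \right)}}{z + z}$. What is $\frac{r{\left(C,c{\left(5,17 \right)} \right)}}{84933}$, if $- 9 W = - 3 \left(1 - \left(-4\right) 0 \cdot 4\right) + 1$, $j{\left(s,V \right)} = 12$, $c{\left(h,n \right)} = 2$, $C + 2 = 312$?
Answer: $\frac{11}{142177842} \approx 7.7368 \cdot 10^{-8}$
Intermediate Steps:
$C = 310$ ($C = -2 + 312 = 310$)
$W = \frac{2}{9}$ ($W = - \frac{- 3 \left(1 - \left(-4\right) 0 \cdot 4\right) + 1}{9} = - \frac{- 3 \left(1 - 0 \cdot 4\right) + 1}{9} = - \frac{- 3 \left(1 - 0\right) + 1}{9} = - \frac{- 3 \left(1 + 0\right) + 1}{9} = - \frac{\left(-3\right) 1 + 1}{9} = - \frac{-3 + 1}{9} = \left(- \frac{1}{9}\right) \left(-2\right) = \frac{2}{9} \approx 0.22222$)
$r{\left(z,y \right)} = \frac{55}{27 z}$ ($r{\left(z,y \right)} = \frac{\left(\frac{2}{9} + 12\right) \frac{1}{z + z}}{3} = \frac{\frac{110}{9} \frac{1}{2 z}}{3} = \frac{\frac{55}{9} \frac{1}{z}}{3} = \frac{55}{27 z}$)
$\frac{r{\left(C,c{\left(5,17 \right)} \right)}}{84933} = \frac{\frac{55}{27} \cdot \frac{1}{310}}{84933} = \frac{55}{27} \cdot \frac{1}{310} \cdot \frac{1}{84933} = \frac{11}{1674} \cdot \frac{1}{84933} = \frac{11}{142177842}$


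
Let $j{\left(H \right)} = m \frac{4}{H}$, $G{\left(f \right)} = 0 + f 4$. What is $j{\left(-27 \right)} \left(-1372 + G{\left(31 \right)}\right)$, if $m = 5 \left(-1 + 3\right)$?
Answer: $\frac{16640}{9} \approx 1848.9$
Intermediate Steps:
$G{\left(f \right)} = 4 f$ ($G{\left(f \right)} = 0 + 4 f = 4 f$)
$m = 10$ ($m = 5 \cdot 2 = 10$)
$j{\left(H \right)} = \frac{40}{H}$ ($j{\left(H \right)} = 10 \frac{4}{H} = \frac{40}{H}$)
$j{\left(-27 \right)} \left(-1372 + G{\left(31 \right)}\right) = \frac{40}{-27} \left(-1372 + 4 \cdot 31\right) = 40 \left(- \frac{1}{27}\right) \left(-1372 + 124\right) = \left(- \frac{40}{27}\right) \left(-1248\right) = \frac{16640}{9}$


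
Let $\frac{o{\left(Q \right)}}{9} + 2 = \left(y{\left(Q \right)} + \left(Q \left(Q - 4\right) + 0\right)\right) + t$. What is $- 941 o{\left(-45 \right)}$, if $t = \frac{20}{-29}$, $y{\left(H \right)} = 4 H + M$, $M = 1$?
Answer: $- \frac{496927044}{29} \approx -1.7135 \cdot 10^{7}$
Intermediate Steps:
$y{\left(H \right)} = 1 + 4 H$ ($y{\left(H \right)} = 4 H + 1 = 1 + 4 H$)
$t = - \frac{20}{29}$ ($t = 20 \left(- \frac{1}{29}\right) = - \frac{20}{29} \approx -0.68966$)
$o{\left(Q \right)} = - \frac{441}{29} + 36 Q + 9 Q \left(-4 + Q\right)$ ($o{\left(Q \right)} = -18 + 9 \left(\left(\left(1 + 4 Q\right) + \left(Q \left(Q - 4\right) + 0\right)\right) - \frac{20}{29}\right) = -18 + 9 \left(\left(\left(1 + 4 Q\right) + \left(Q \left(-4 + Q\right) + 0\right)\right) - \frac{20}{29}\right) = -18 + 9 \left(\left(\left(1 + 4 Q\right) + Q \left(-4 + Q\right)\right) - \frac{20}{29}\right) = -18 + 9 \left(\left(1 + 4 Q + Q \left(-4 + Q\right)\right) - \frac{20}{29}\right) = -18 + 9 \left(\frac{9}{29} + 4 Q + Q \left(-4 + Q\right)\right) = -18 + \left(\frac{81}{29} + 36 Q + 9 Q \left(-4 + Q\right)\right) = - \frac{441}{29} + 36 Q + 9 Q \left(-4 + Q\right)$)
$- 941 o{\left(-45 \right)} = - 941 \left(- \frac{441}{29} + 9 \left(-45\right)^{2}\right) = - 941 \left(- \frac{441}{29} + 9 \cdot 2025\right) = - 941 \left(- \frac{441}{29} + 18225\right) = \left(-941\right) \frac{528084}{29} = - \frac{496927044}{29}$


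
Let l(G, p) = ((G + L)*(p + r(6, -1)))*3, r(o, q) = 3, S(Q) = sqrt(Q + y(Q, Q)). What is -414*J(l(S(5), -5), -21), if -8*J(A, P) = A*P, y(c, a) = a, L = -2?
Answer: -13041 + 13041*sqrt(10)/2 ≈ 7578.6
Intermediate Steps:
S(Q) = sqrt(2)*sqrt(Q) (S(Q) = sqrt(Q + Q) = sqrt(2*Q) = sqrt(2)*sqrt(Q))
l(G, p) = 3*(-2 + G)*(3 + p) (l(G, p) = ((G - 2)*(p + 3))*3 = ((-2 + G)*(3 + p))*3 = 3*(-2 + G)*(3 + p))
J(A, P) = -A*P/8
-414*J(l(S(5), -5), -21) = -(-207)*(-18 - 6*(-5) + 9*(sqrt(2)*sqrt(5)) + 3*(sqrt(2)*sqrt(5))*(-5))*(-21)/4 = -(-207)*(-18 + 30 + 9*sqrt(10) + 3*sqrt(10)*(-5))*(-21)/4 = -(-207)*(-18 + 30 + 9*sqrt(10) - 15*sqrt(10))*(-21)/4 = -(-207)*(12 - 6*sqrt(10))*(-21)/4 = -414*(63/2 - 63*sqrt(10)/4) = -13041 + 13041*sqrt(10)/2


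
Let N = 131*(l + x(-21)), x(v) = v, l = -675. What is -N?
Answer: 91176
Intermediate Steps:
N = -91176 (N = 131*(-675 - 21) = 131*(-696) = -91176)
-N = -1*(-91176) = 91176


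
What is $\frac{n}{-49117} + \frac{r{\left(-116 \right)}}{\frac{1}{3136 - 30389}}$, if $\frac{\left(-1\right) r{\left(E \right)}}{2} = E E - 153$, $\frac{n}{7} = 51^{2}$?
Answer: $\frac{35614408481999}{49117} \approx 7.2509 \cdot 10^{8}$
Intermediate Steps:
$n = 18207$ ($n = 7 \cdot 51^{2} = 7 \cdot 2601 = 18207$)
$r{\left(E \right)} = 306 - 2 E^{2}$ ($r{\left(E \right)} = - 2 \left(E E - 153\right) = - 2 \left(E^{2} - 153\right) = - 2 \left(-153 + E^{2}\right) = 306 - 2 E^{2}$)
$\frac{n}{-49117} + \frac{r{\left(-116 \right)}}{\frac{1}{3136 - 30389}} = \frac{18207}{-49117} + \frac{306 - 2 \left(-116\right)^{2}}{\frac{1}{3136 - 30389}} = 18207 \left(- \frac{1}{49117}\right) + \frac{306 - 26912}{\frac{1}{-27253}} = - \frac{18207}{49117} + \frac{306 - 26912}{- \frac{1}{27253}} = - \frac{18207}{49117} - -725093318 = - \frac{18207}{49117} + 725093318 = \frac{35614408481999}{49117}$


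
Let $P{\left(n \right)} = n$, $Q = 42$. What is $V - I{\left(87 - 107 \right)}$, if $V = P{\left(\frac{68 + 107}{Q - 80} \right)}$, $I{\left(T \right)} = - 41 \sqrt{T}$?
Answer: $- \frac{175}{38} + 82 i \sqrt{5} \approx -4.6053 + 183.36 i$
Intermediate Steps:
$V = - \frac{175}{38}$ ($V = \frac{68 + 107}{42 - 80} = \frac{175}{-38} = 175 \left(- \frac{1}{38}\right) = - \frac{175}{38} \approx -4.6053$)
$V - I{\left(87 - 107 \right)} = - \frac{175}{38} - - 41 \sqrt{87 - 107} = - \frac{175}{38} - - 41 \sqrt{-20} = - \frac{175}{38} - - 41 \cdot 2 i \sqrt{5} = - \frac{175}{38} - - 82 i \sqrt{5} = - \frac{175}{38} + 82 i \sqrt{5}$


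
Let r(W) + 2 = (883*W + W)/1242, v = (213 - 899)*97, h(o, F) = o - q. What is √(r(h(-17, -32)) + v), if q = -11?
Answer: 2*I*√79209079/69 ≈ 257.97*I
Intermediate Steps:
h(o, F) = 11 + o (h(o, F) = o - 1*(-11) = o + 11 = 11 + o)
v = -66542 (v = -686*97 = -66542)
r(W) = -2 + 442*W/621 (r(W) = -2 + (883*W + W)/1242 = -2 + (884*W)*(1/1242) = -2 + 442*W/621)
√(r(h(-17, -32)) + v) = √((-2 + 442*(11 - 17)/621) - 66542) = √((-2 + (442/621)*(-6)) - 66542) = √((-2 - 884/207) - 66542) = √(-1298/207 - 66542) = √(-13775492/207) = 2*I*√79209079/69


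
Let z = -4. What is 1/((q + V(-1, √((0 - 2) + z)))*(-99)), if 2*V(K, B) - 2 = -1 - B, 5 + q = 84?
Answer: -106/834471 - 2*I*√6/2503413 ≈ -0.00012703 - 1.9569e-6*I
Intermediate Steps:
q = 79 (q = -5 + 84 = 79)
V(K, B) = ½ - B/2 (V(K, B) = 1 + (-1 - B)/2 = 1 + (-½ - B/2) = ½ - B/2)
1/((q + V(-1, √((0 - 2) + z)))*(-99)) = 1/((79 + (½ - √((0 - 2) - 4)/2))*(-99)) = 1/((79 + (½ - √(-2 - 4)/2))*(-99)) = 1/((79 + (½ - I*√6/2))*(-99)) = 1/((159/2 - I*√6/2)*(-99)) = 1/(-15741/2 + 99*I*√6/2)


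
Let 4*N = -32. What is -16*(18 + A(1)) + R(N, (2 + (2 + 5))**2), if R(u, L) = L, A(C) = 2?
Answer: -239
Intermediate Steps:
N = -8 (N = (1/4)*(-32) = -8)
-16*(18 + A(1)) + R(N, (2 + (2 + 5))**2) = -16*(18 + 2) + (2 + (2 + 5))**2 = -16*20 + (2 + 7)**2 = -320 + 9**2 = -320 + 81 = -239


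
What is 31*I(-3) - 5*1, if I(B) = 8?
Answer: 243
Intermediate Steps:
31*I(-3) - 5*1 = 31*8 - 5*1 = 248 - 5 = 243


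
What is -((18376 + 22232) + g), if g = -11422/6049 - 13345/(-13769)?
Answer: -3382110212435/83288681 ≈ -40607.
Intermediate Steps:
g = -76545613/83288681 (g = -11422*1/6049 - 13345*(-1/13769) = -11422/6049 + 13345/13769 = -76545613/83288681 ≈ -0.91904)
-((18376 + 22232) + g) = -((18376 + 22232) - 76545613/83288681) = -(40608 - 76545613/83288681) = -1*3382110212435/83288681 = -3382110212435/83288681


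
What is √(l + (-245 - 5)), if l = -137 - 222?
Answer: I*√609 ≈ 24.678*I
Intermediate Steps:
l = -359
√(l + (-245 - 5)) = √(-359 + (-245 - 5)) = √(-359 - 250) = √(-609) = I*√609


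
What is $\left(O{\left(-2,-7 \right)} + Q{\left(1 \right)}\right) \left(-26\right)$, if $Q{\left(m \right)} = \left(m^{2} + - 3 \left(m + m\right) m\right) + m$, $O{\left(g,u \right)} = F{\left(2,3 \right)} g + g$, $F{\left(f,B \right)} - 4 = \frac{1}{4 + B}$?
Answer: $\frac{2600}{7} \approx 371.43$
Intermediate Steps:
$F{\left(f,B \right)} = 4 + \frac{1}{4 + B}$
$O{\left(g,u \right)} = \frac{36 g}{7}$ ($O{\left(g,u \right)} = \frac{17 + 4 \cdot 3}{4 + 3} g + g = \frac{17 + 12}{7} g + g = \frac{1}{7} \cdot 29 g + g = \frac{29 g}{7} + g = \frac{36 g}{7}$)
$Q{\left(m \right)} = m - 5 m^{2}$ ($Q{\left(m \right)} = \left(m^{2} + - 3 \cdot 2 m m\right) + m = \left(m^{2} + - 6 m m\right) + m = \left(m^{2} - 6 m^{2}\right) + m = - 5 m^{2} + m = m - 5 m^{2}$)
$\left(O{\left(-2,-7 \right)} + Q{\left(1 \right)}\right) \left(-26\right) = \left(\frac{36}{7} \left(-2\right) + 1 \left(1 - 5\right)\right) \left(-26\right) = \left(- \frac{72}{7} + 1 \left(1 - 5\right)\right) \left(-26\right) = \left(- \frac{72}{7} + 1 \left(-4\right)\right) \left(-26\right) = \left(- \frac{72}{7} - 4\right) \left(-26\right) = \left(- \frac{100}{7}\right) \left(-26\right) = \frac{2600}{7}$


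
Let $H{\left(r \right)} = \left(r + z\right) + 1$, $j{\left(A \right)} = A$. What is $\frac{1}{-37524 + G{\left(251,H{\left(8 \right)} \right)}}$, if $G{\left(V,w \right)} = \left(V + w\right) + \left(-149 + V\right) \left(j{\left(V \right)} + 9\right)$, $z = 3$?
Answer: $- \frac{1}{10741} \approx -9.3101 \cdot 10^{-5}$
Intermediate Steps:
$H{\left(r \right)} = 4 + r$ ($H{\left(r \right)} = \left(r + 3\right) + 1 = \left(3 + r\right) + 1 = 4 + r$)
$G{\left(V,w \right)} = V + w + \left(-149 + V\right) \left(9 + V\right)$ ($G{\left(V,w \right)} = \left(V + w\right) + \left(-149 + V\right) \left(V + 9\right) = \left(V + w\right) + \left(-149 + V\right) \left(9 + V\right) = V + w + \left(-149 + V\right) \left(9 + V\right)$)
$\frac{1}{-37524 + G{\left(251,H{\left(8 \right)} \right)}} = \frac{1}{-37524 + \left(-1341 + \left(4 + 8\right) + 251^{2} - 34889\right)} = \frac{1}{-37524 + \left(-1341 + 12 + 63001 - 34889\right)} = \frac{1}{-37524 + 26783} = \frac{1}{-10741} = - \frac{1}{10741}$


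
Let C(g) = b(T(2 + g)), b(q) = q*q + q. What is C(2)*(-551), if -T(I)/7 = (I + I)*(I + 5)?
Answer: -139685112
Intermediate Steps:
T(I) = -14*I*(5 + I) (T(I) = -7*(I + I)*(I + 5) = -7*2*I*(5 + I) = -14*I*(5 + I))
b(q) = q + q**2 (b(q) = q**2 + q = q + q**2)
C(g) = -14*(1 - 14*(2 + g)*(7 + g))*(2 + g)*(7 + g) (C(g) = (-14*(2 + g)*(5 + (2 + g)))*(1 - 14*(2 + g)*(5 + (2 + g))) = (-14*(2 + g)*(7 + g))*(1 - 14*(2 + g)*(7 + g)) = -14*(1 - 14*(2 + g)*(7 + g))*(2 + g)*(7 + g))
C(2)*(-551) = (14*(-1 + 14*(2 + 2)*(7 + 2))*(2 + 2)*(7 + 2))*(-551) = (14*(-1 + 14*4*9)*4*9)*(-551) = (14*(-1 + 504)*4*9)*(-551) = (14*503*4*9)*(-551) = 253512*(-551) = -139685112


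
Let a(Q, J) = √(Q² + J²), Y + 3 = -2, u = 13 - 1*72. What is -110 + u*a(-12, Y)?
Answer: -877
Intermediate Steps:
u = -59 (u = 13 - 72 = -59)
Y = -5 (Y = -3 - 2 = -5)
a(Q, J) = √(J² + Q²)
-110 + u*a(-12, Y) = -110 - 59*√((-5)² + (-12)²) = -110 - 59*√(25 + 144) = -110 - 59*√169 = -110 - 59*13 = -110 - 767 = -877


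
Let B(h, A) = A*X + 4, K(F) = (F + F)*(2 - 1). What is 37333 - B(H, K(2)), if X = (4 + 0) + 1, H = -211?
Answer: 37309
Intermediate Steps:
K(F) = 2*F (K(F) = (2*F)*1 = 2*F)
X = 5 (X = 4 + 1 = 5)
B(h, A) = 4 + 5*A (B(h, A) = A*5 + 4 = 5*A + 4 = 4 + 5*A)
37333 - B(H, K(2)) = 37333 - (4 + 5*(2*2)) = 37333 - (4 + 5*4) = 37333 - (4 + 20) = 37333 - 1*24 = 37333 - 24 = 37309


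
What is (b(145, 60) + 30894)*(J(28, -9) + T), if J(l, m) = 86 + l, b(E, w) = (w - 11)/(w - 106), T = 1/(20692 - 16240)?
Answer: 721236773675/204792 ≈ 3.5218e+6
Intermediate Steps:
T = 1/4452 ≈ 0.00022462
b(E, w) = (-11 + w)/(-106 + w)
(b(145, 60) + 30894)*(J(28, -9) + T) = ((-11 + 60)/(-106 + 60) + 30894)*((86 + 28) + 1/4452) = (49/(-46) + 30894)*(114 + 1/4452) = (-1/46*49 + 30894)*(507529/4452) = (-49/46 + 30894)*(507529/4452) = (1421075/46)*(507529/4452) = 721236773675/204792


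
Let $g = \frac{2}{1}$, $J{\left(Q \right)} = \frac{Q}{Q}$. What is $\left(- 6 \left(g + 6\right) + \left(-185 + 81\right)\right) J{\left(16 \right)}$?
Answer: $-152$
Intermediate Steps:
$J{\left(Q \right)} = 1$
$g = 2$ ($g = 2 \cdot 1 = 2$)
$\left(- 6 \left(g + 6\right) + \left(-185 + 81\right)\right) J{\left(16 \right)} = \left(- 6 \left(2 + 6\right) + \left(-185 + 81\right)\right) 1 = \left(\left(-6\right) 8 - 104\right) 1 = \left(-48 - 104\right) 1 = \left(-152\right) 1 = -152$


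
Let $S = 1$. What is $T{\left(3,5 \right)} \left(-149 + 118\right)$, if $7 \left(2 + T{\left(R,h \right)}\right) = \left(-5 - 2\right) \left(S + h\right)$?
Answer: $248$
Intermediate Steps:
$T{\left(R,h \right)} = -3 - h$ ($T{\left(R,h \right)} = -2 + \frac{\left(-5 - 2\right) \left(1 + h\right)}{7} = -2 + \frac{\left(-7\right) \left(1 + h\right)}{7} = -2 + \frac{-7 - 7 h}{7} = -2 - \left(1 + h\right) = -3 - h$)
$T{\left(3,5 \right)} \left(-149 + 118\right) = \left(-3 - 5\right) \left(-149 + 118\right) = \left(-3 - 5\right) \left(-31\right) = \left(-8\right) \left(-31\right) = 248$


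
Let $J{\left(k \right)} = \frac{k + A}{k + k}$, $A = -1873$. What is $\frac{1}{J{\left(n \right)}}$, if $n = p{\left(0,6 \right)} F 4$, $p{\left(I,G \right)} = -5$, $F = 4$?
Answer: $\frac{160}{1953} \approx 0.081925$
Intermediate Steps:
$n = -80$ ($n = \left(-5\right) 4 \cdot 4 = \left(-20\right) 4 = -80$)
$J{\left(k \right)} = \frac{-1873 + k}{2 k}$ ($J{\left(k \right)} = \frac{k - 1873}{k + k} = \frac{-1873 + k}{2 k}$)
$\frac{1}{J{\left(n \right)}} = \frac{1}{\frac{1}{2} \frac{1}{-80} \left(-1873 - 80\right)} = \frac{1}{\frac{1}{2} \left(- \frac{1}{80}\right) \left(-1953\right)} = \frac{1}{\frac{1953}{160}} = \frac{160}{1953}$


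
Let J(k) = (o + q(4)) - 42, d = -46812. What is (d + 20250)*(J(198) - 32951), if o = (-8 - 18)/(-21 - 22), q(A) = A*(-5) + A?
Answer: 37701066882/43 ≈ 8.7677e+8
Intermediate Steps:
q(A) = -4*A (q(A) = -5*A + A = -4*A)
o = 26/43 (o = -26/(-43) = -26*(-1/43) = 26/43 ≈ 0.60465)
J(k) = -2468/43 (J(k) = (26/43 - 4*4) - 42 = (26/43 - 16) - 42 = -662/43 - 42 = -2468/43)
(d + 20250)*(J(198) - 32951) = (-46812 + 20250)*(-2468/43 - 32951) = -26562*(-1419361/43) = 37701066882/43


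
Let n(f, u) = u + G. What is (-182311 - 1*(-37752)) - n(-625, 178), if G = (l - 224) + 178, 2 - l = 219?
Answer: -144474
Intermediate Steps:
l = -217 (l = 2 - 1*219 = 2 - 219 = -217)
G = -263 (G = (-217 - 224) + 178 = -441 + 178 = -263)
n(f, u) = -263 + u (n(f, u) = u - 263 = -263 + u)
(-182311 - 1*(-37752)) - n(-625, 178) = (-182311 - 1*(-37752)) - (-263 + 178) = (-182311 + 37752) - 1*(-85) = -144559 + 85 = -144474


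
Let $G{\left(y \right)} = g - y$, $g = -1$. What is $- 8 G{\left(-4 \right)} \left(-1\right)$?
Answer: $24$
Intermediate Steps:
$G{\left(y \right)} = -1 - y$
$- 8 G{\left(-4 \right)} \left(-1\right) = - 8 \left(-1 - -4\right) \left(-1\right) = - 8 \left(-1 + 4\right) \left(-1\right) = \left(-8\right) 3 \left(-1\right) = \left(-24\right) \left(-1\right) = 24$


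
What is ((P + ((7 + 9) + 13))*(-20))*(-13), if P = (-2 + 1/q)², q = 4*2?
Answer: 135265/16 ≈ 8454.1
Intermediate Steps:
q = 8
P = 225/64 (P = (-2 + 1/8)² = (-2 + ⅛)² = (-15/8)² = 225/64 ≈ 3.5156)
((P + ((7 + 9) + 13))*(-20))*(-13) = ((225/64 + ((7 + 9) + 13))*(-20))*(-13) = ((225/64 + (16 + 13))*(-20))*(-13) = ((225/64 + 29)*(-20))*(-13) = ((2081/64)*(-20))*(-13) = -10405/16*(-13) = 135265/16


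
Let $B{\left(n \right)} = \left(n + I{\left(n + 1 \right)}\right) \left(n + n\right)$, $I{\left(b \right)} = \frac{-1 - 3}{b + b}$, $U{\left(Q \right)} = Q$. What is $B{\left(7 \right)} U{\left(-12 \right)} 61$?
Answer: $-69174$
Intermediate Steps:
$I{\left(b \right)} = - \frac{2}{b}$ ($I{\left(b \right)} = - \frac{4}{2 b} = - 4 \frac{1}{2 b} = - \frac{2}{b}$)
$B{\left(n \right)} = 2 n \left(n - \frac{2}{1 + n}\right)$ ($B{\left(n \right)} = \left(n - \frac{2}{n + 1}\right) \left(n + n\right) = \left(n - \frac{2}{1 + n}\right) 2 n = 2 n \left(n - \frac{2}{1 + n}\right)$)
$B{\left(7 \right)} U{\left(-12 \right)} 61 = 2 \cdot 7 \frac{1}{1 + 7} \left(-2 + 7 \left(1 + 7\right)\right) \left(-12\right) 61 = 2 \cdot 7 \cdot \frac{1}{8} \left(-2 + 7 \cdot 8\right) \left(-12\right) 61 = 2 \cdot 7 \cdot \frac{1}{8} \left(-2 + 56\right) \left(-12\right) 61 = 2 \cdot 7 \cdot \frac{1}{8} \cdot 54 \left(-12\right) 61 = \frac{189}{2} \left(-12\right) 61 = \left(-1134\right) 61 = -69174$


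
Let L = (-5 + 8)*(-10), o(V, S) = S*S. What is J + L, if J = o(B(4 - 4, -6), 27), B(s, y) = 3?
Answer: 699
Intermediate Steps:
o(V, S) = S²
J = 729 (J = 27² = 729)
L = -30 (L = 3*(-10) = -30)
J + L = 729 - 30 = 699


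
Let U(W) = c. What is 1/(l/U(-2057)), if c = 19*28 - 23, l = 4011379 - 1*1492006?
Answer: 509/2519373 ≈ 0.00020203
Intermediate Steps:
l = 2519373 (l = 4011379 - 1492006 = 2519373)
c = 509 (c = 532 - 23 = 509)
U(W) = 509
1/(l/U(-2057)) = 1/(2519373/509) = 509/2519373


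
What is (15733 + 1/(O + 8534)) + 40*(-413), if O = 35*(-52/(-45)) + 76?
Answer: -61271089/77854 ≈ -787.00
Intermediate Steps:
O = 1048/9 (O = 35*(-52*(-1/45)) + 76 = 35*(52/45) + 76 = 364/9 + 76 = 1048/9 ≈ 116.44)
(15733 + 1/(O + 8534)) + 40*(-413) = (15733 + 1/(1048/9 + 8534)) + 40*(-413) = (15733 + 1/(77854/9)) - 16520 = (15733 + 9/77854) - 16520 = 1224876991/77854 - 16520 = -61271089/77854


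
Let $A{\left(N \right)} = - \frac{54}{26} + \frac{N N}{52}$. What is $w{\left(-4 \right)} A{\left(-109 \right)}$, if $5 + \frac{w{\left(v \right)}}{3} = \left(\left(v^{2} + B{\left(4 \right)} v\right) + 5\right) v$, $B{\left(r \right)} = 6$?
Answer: $\frac{247233}{52} \approx 4754.5$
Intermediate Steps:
$A{\left(N \right)} = - \frac{27}{13} + \frac{N^{2}}{52}$ ($A{\left(N \right)} = \left(-54\right) \frac{1}{26} + N^{2} \cdot \frac{1}{52} = - \frac{27}{13} + \frac{N^{2}}{52}$)
$w{\left(v \right)} = -15 + 3 v \left(5 + v^{2} + 6 v\right)$ ($w{\left(v \right)} = -15 + 3 \left(\left(v^{2} + 6 v\right) + 5\right) v = -15 + 3 \left(5 + v^{2} + 6 v\right) v = -15 + 3 v \left(5 + v^{2} + 6 v\right)$)
$w{\left(-4 \right)} A{\left(-109 \right)} = \left(-15 + 3 \left(-4\right)^{3} + 15 \left(-4\right) + 18 \left(-4\right)^{2}\right) \left(- \frac{27}{13} + \frac{\left(-109\right)^{2}}{52}\right) = \left(-15 + 3 \left(-64\right) - 60 + 18 \cdot 16\right) \left(- \frac{27}{13} + \frac{1}{52} \cdot 11881\right) = \left(-15 - 192 - 60 + 288\right) \left(- \frac{27}{13} + \frac{11881}{52}\right) = 21 \cdot \frac{11773}{52} = \frac{247233}{52}$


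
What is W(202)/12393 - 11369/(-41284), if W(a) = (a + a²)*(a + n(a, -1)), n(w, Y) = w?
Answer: 684069144433/511632612 ≈ 1337.0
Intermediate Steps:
W(a) = 2*a*(a + a²) (W(a) = (a + a²)*(a + a) = (a + a²)*(2*a) = 2*a*(a + a²))
W(202)/12393 - 11369/(-41284) = (2*202²*(1 + 202))/12393 - 11369/(-41284) = (2*40804*203)*(1/12393) - 11369*(-1/41284) = 16566424*(1/12393) + 11369/41284 = 16566424/12393 + 11369/41284 = 684069144433/511632612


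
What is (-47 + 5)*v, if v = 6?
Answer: -252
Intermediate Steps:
(-47 + 5)*v = (-47 + 5)*6 = -42*6 = -252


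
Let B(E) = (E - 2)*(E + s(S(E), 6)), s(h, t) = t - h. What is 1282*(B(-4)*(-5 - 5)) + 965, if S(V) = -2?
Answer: 308645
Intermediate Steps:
B(E) = (-2 + E)*(8 + E) (B(E) = (E - 2)*(E + (6 - 1*(-2))) = (-2 + E)*(E + (6 + 2)) = (-2 + E)*(E + 8) = (-2 + E)*(8 + E))
1282*(B(-4)*(-5 - 5)) + 965 = 1282*((-16 + (-4)**2 + 6*(-4))*(-5 - 5)) + 965 = 1282*((-16 + 16 - 24)*(-10)) + 965 = 1282*(-24*(-10)) + 965 = 1282*240 + 965 = 307680 + 965 = 308645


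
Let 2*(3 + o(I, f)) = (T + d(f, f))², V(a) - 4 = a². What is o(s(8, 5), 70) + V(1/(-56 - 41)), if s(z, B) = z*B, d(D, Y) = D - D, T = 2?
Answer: 28228/9409 ≈ 3.0001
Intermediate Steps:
d(D, Y) = 0
s(z, B) = B*z
V(a) = 4 + a²
o(I, f) = -1 (o(I, f) = -3 + (2 + 0)²/2 = -3 + (½)*2² = -3 + (½)*4 = -3 + 2 = -1)
o(s(8, 5), 70) + V(1/(-56 - 41)) = -1 + (4 + (1/(-56 - 41))²) = -1 + (4 + (1/(-97))²) = -1 + (4 + (-1/97)²) = -1 + (4 + 1/9409) = -1 + 37637/9409 = 28228/9409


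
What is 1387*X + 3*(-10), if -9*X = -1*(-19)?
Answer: -26623/9 ≈ -2958.1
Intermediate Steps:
X = -19/9 (X = -(-1)*(-19)/9 = -1/9*19 = -19/9 ≈ -2.1111)
1387*X + 3*(-10) = 1387*(-19/9) + 3*(-10) = -26353/9 - 30 = -26623/9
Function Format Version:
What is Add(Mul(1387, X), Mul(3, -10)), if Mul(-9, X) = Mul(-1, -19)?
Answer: Rational(-26623, 9) ≈ -2958.1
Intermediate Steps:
X = Rational(-19, 9) (X = Mul(Rational(-1, 9), Mul(-1, -19)) = Mul(Rational(-1, 9), 19) = Rational(-19, 9) ≈ -2.1111)
Add(Mul(1387, X), Mul(3, -10)) = Add(Mul(1387, Rational(-19, 9)), Mul(3, -10)) = Add(Rational(-26353, 9), -30) = Rational(-26623, 9)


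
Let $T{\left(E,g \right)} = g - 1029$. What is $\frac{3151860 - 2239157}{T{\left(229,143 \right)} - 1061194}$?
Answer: $- \frac{912703}{1062080} \approx -0.85935$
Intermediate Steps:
$T{\left(E,g \right)} = -1029 + g$ ($T{\left(E,g \right)} = g - 1029 = -1029 + g$)
$\frac{3151860 - 2239157}{T{\left(229,143 \right)} - 1061194} = \frac{3151860 - 2239157}{\left(-1029 + 143\right) - 1061194} = \frac{912703}{-886 - 1061194} = \frac{912703}{-1062080} = 912703 \left(- \frac{1}{1062080}\right) = - \frac{912703}{1062080}$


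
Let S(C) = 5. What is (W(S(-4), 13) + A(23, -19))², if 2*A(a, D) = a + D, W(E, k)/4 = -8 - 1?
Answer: 1156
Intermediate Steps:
W(E, k) = -36 (W(E, k) = 4*(-8 - 1) = 4*(-9) = -36)
A(a, D) = D/2 + a/2 (A(a, D) = (a + D)/2 = (D + a)/2 = D/2 + a/2)
(W(S(-4), 13) + A(23, -19))² = (-36 + ((½)*(-19) + (½)*23))² = (-36 + (-19/2 + 23/2))² = (-36 + 2)² = (-34)² = 1156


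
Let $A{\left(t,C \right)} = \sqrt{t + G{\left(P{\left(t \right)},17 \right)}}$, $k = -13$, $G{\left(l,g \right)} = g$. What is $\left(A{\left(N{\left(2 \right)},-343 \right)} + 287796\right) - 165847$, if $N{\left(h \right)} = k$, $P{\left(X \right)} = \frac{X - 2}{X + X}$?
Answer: $121951$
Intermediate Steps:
$P{\left(X \right)} = \frac{-2 + X}{2 X}$
$N{\left(h \right)} = -13$
$A{\left(t,C \right)} = \sqrt{17 + t}$ ($A{\left(t,C \right)} = \sqrt{t + 17} = \sqrt{17 + t}$)
$\left(A{\left(N{\left(2 \right)},-343 \right)} + 287796\right) - 165847 = \left(\sqrt{17 - 13} + 287796\right) - 165847 = \left(\sqrt{4} + 287796\right) - 165847 = \left(2 + 287796\right) - 165847 = 287798 - 165847 = 121951$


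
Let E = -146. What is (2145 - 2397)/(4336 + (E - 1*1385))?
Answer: -84/935 ≈ -0.089840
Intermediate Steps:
(2145 - 2397)/(4336 + (E - 1*1385)) = (2145 - 2397)/(4336 + (-146 - 1*1385)) = -252/(4336 + (-146 - 1385)) = -252/(4336 - 1531) = -252/2805 = -252*1/2805 = -84/935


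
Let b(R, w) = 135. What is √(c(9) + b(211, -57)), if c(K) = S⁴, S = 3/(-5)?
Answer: 6*√2346/25 ≈ 11.625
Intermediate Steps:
S = -⅗ (S = 3*(-⅕) = -⅗ ≈ -0.60000)
c(K) = 81/625 (c(K) = (-⅗)⁴ = 81/625)
√(c(9) + b(211, -57)) = √(81/625 + 135) = √(84456/625) = 6*√2346/25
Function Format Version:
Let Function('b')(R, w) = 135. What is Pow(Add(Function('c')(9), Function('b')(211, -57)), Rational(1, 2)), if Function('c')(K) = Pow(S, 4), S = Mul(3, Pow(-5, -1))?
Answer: Mul(Rational(6, 25), Pow(2346, Rational(1, 2))) ≈ 11.625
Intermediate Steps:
S = Rational(-3, 5) (S = Mul(3, Rational(-1, 5)) = Rational(-3, 5) ≈ -0.60000)
Function('c')(K) = Rational(81, 625) (Function('c')(K) = Pow(Rational(-3, 5), 4) = Rational(81, 625))
Pow(Add(Function('c')(9), Function('b')(211, -57)), Rational(1, 2)) = Pow(Add(Rational(81, 625), 135), Rational(1, 2)) = Pow(Rational(84456, 625), Rational(1, 2)) = Mul(Rational(6, 25), Pow(2346, Rational(1, 2)))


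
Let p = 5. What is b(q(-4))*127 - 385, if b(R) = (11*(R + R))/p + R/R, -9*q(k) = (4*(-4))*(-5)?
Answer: -47026/9 ≈ -5225.1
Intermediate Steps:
q(k) = -80/9 (q(k) = -4*(-4)*(-5)/9 = -(-16)*(-5)/9 = -⅑*80 = -80/9)
b(R) = 1 + 22*R/5 (b(R) = (11*(R + R))/5 + R/R = (11*(2*R))*(⅕) + 1 = (22*R)*(⅕) + 1 = 22*R/5 + 1 = 1 + 22*R/5)
b(q(-4))*127 - 385 = (1 + (22/5)*(-80/9))*127 - 385 = (1 - 352/9)*127 - 385 = -343/9*127 - 385 = -43561/9 - 385 = -47026/9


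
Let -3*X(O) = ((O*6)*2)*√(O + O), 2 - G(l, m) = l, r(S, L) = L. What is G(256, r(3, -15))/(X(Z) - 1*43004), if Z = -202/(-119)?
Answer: 2300877339943/389554806112686 - 3052826*√12019/194777403056343 ≈ 0.0059047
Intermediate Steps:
G(l, m) = 2 - l
Z = 202/119 (Z = -202*(-1/119) = 202/119 ≈ 1.6975)
X(O) = -4*√2*O^(3/2) (X(O) = -(O*6)*2*√(O + O)/3 = -(6*O)*2*√(2*O)/3 = -12*O*√2*√O/3 = -4*√2*O^(3/2))
G(256, r(3, -15))/(X(Z) - 1*43004) = (2 - 1*256)/(-4*√2*(202/119)^(3/2) - 1*43004) = (2 - 256)/(-4*√2*202*√24038/14161 - 43004) = -254/(-1616*√12019/14161 - 43004) = -254/(-43004 - 1616*√12019/14161)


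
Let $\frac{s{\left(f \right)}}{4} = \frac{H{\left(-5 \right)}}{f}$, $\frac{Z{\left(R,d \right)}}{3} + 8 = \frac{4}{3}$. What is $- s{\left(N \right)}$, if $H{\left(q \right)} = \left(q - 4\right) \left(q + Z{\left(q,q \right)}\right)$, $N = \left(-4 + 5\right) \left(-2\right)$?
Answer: $450$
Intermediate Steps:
$Z{\left(R,d \right)} = -20$ ($Z{\left(R,d \right)} = -24 + 3 \cdot \frac{4}{3} = -24 + 4 = -20$)
$N = -2$ ($N = 1 \left(-2\right) = -2$)
$H{\left(q \right)} = \left(-20 + q\right) \left(-4 + q\right)$ ($H{\left(q \right)} = \left(q - 4\right) \left(q - 20\right) = \left(-4 + q\right) \left(-20 + q\right) = \left(-20 + q\right) \left(-4 + q\right)$)
$s{\left(f \right)} = \frac{900}{f}$ ($s{\left(f \right)} = 4 \frac{80 + \left(-5\right)^{2} - -120}{f} = 4 \frac{80 + 25 + 120}{f} = 4 \frac{225}{f} = \frac{900}{f}$)
$- s{\left(N \right)} = - \frac{900}{-2} = - \frac{900 \left(-1\right)}{2} = \left(-1\right) \left(-450\right) = 450$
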